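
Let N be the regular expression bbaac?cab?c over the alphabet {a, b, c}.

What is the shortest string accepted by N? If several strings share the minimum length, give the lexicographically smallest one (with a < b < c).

bbaacac

By inspection of the expression, no string of length less than 7 matches, and bbaacac is the lexicographically first match of length 7.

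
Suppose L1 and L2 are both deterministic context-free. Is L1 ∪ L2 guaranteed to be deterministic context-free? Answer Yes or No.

{aⁿbⁿ : n≥0} and {aⁿb²ⁿ : n≥0} are each accepted by a deterministic PDA (push the a's; pop one per b, respectively one per two b's), but their union U is not. Suppose a DPDA M accepted U. Being deterministic, M has a single run on aⁿb²ⁿ, and since aⁿbⁿ ∈ U that run passes through an accepting configuration right after consuming the prefix aⁿbⁿ and then goes on to accept again after n more b's. Build an ordinary (nondeterministic) PDA M′ that simulates M on a's and b's and, at any moment when M is in an accepting state, may switch to a second mode in which it reads only c's, feeding each c to M as a b; M′ accepts when M does. Then M′ accepts aⁱbʲcᵏ (k≥1) exactly when both aⁱbʲ ∈ U and aⁱbʲ⁺ᵏ ∈ U, and checking the four cases (i=j or j=2i, combined with j+k=i or j+k=2i) leaves only i=j=k: so L(M′) ∩ a*b*c⁺ = {aⁿbⁿcⁿ : n≥1} would be context-free, which it is not (pumping lemma) — contradiction. (The union is an unambiguous CFL; it is determinism, not unambiguity, that fails.)

No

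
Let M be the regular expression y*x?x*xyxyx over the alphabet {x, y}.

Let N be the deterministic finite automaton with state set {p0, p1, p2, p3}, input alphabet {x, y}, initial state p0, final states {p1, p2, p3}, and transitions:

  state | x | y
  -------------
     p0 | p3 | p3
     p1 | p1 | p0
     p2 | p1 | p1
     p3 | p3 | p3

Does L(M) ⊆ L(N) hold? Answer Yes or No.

Converting the expression M to a DFA (subset construction, then merging equivalent states) gives the minimal DFA with states {m0, m1, m2, m3, m4, m5, m6}, start state m0, accepting states {m6} and transitions m0: x→m1, y→m0; m1: x→m1, y→m2; m2: x→m3, y→m4; m3: x→m4, y→m5; m4: x→m4, y→m4; m5: x→m6, y→m4; m6: x→m4, y→m4.
Exploring the product automaton M × N from the start pair (m0, p0), following both machines on each input symbol, reaches 8 state pairs: (m0, p0), (m1, p3), (m0, p3), (m2, p3), (m3, p3), (m4, p3), (m5, p3), (m6, p3).
M accepts in {m6} and N accepts in {p1, p2, p3}. The reachable pairs whose M-component is accepting are (m6, p3); in each of them the N-component is accepting too, so the product for L(M) \ L(N) (M-component accepting, N-component rejecting) has no reachable accepting pair and the difference is empty.
Hence every string in L(M) is also in L(N).

Yes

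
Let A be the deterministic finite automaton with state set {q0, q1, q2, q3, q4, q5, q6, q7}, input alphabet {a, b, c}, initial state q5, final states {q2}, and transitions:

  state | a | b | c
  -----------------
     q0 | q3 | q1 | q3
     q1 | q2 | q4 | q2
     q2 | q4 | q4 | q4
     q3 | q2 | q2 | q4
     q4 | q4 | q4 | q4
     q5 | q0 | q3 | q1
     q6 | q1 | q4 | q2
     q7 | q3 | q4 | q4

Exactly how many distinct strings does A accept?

The useful subgraph on states {q0, q1, q2, q3, q5} is acyclic, so L(A) is finite; the longest accepting path visits 4 useful states, giving maximum string length 3.
Counting accepting paths from q5 by length: 4 of length 2, 6 of length 3. Total 10.

10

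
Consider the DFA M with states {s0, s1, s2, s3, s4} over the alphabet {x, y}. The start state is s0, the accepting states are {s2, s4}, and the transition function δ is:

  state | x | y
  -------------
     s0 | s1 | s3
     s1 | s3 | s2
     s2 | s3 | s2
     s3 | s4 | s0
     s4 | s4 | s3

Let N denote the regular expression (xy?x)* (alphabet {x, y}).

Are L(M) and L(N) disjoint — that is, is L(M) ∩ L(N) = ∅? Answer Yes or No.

The string xxxx is accepted by both M and N.
Hence L(M) ∩ L(N) ≠ ∅.

No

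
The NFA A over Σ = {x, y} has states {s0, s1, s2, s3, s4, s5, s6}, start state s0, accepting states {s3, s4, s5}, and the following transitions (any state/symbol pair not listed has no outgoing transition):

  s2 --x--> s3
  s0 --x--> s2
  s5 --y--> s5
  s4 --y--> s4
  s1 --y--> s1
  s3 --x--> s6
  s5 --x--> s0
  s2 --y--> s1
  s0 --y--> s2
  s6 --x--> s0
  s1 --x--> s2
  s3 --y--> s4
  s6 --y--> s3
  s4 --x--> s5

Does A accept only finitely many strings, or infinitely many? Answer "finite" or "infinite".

infinite

State s1 is reachable from the start and can reach an accepting state, and it lies on the cycle s1 → s1.
Traversing that cycle any number of times yields accepted strings of unbounded length, so the language is infinite.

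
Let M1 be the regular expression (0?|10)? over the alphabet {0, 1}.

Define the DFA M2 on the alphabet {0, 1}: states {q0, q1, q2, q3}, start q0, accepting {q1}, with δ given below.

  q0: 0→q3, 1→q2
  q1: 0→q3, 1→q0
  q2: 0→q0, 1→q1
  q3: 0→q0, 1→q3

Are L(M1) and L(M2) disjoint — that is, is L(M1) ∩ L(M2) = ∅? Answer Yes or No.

Converting the expression M1 to a DFA (subset construction, then merging equivalent states) gives the minimal DFA with states {r0, r1, r2, r3}, start state r0, accepting states {r0, r1} and transitions r0: 0→r1, 1→r2; r1: 0→r3, 1→r3; r2: 0→r1, 1→r3; r3: 0→r3, 1→r3.
Exploring the product automaton M1 × M2 from the start pair (r0, q0), following both machines on each input symbol, reaches 8 state pairs: (r0, q0), (r1, q3), (r2, q2), (r3, q0), (r3, q3), (r1, q0), (r3, q1), (r3, q2).
M1 accepts in {r0, r1} and M2 accepts in {q1}; no reachable pair has both components accepting, so no string drives both machines to acceptance simultaneously and L(M1) ∩ L(M2) = ∅.
So no string is accepted by both, and the intersection is empty.

Yes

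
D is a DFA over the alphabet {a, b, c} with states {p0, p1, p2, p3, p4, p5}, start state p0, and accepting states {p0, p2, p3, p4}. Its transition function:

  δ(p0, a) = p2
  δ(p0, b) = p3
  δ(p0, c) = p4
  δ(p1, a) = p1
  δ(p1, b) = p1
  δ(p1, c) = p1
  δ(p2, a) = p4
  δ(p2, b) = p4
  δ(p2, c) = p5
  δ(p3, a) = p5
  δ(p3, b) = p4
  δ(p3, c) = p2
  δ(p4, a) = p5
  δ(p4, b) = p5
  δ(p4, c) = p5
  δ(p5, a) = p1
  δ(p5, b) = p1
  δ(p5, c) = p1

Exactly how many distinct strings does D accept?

The useful subgraph on states {p0, p2, p3, p4} is acyclic, so L(D) is finite; the longest accepting path visits 4 useful states, giving maximum string length 3.
Counting accepting paths from p0 by length: 1 of length 0, 3 of length 1, 4 of length 2, 2 of length 3. Total 10.

10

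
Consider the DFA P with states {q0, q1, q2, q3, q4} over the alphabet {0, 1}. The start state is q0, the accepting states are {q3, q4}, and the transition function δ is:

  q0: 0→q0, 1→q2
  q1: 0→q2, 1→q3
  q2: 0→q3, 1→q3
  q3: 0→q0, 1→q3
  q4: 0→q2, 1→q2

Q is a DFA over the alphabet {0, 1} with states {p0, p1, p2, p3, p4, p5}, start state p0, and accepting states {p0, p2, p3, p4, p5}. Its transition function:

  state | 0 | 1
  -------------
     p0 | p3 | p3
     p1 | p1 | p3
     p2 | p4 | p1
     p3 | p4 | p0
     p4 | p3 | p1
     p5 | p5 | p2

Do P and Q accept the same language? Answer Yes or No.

The string 101 is accepted by P but rejected by Q.
So L(P) ≠ L(Q).

No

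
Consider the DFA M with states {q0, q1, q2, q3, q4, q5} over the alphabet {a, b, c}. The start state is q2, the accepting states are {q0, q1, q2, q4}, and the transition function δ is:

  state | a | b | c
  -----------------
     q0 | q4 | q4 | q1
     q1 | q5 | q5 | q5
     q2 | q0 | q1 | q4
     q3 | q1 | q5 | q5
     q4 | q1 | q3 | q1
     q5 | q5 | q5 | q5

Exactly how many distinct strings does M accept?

The useful subgraph on states {q0, q1, q2, q3, q4} is acyclic, so L(M) is finite; the longest accepting path visits 5 useful states, giving maximum string length 4.
Counting accepting paths from q2 by length: 1 of length 0, 3 of length 1, 5 of length 2, 5 of length 3, 2 of length 4. Total 16.

16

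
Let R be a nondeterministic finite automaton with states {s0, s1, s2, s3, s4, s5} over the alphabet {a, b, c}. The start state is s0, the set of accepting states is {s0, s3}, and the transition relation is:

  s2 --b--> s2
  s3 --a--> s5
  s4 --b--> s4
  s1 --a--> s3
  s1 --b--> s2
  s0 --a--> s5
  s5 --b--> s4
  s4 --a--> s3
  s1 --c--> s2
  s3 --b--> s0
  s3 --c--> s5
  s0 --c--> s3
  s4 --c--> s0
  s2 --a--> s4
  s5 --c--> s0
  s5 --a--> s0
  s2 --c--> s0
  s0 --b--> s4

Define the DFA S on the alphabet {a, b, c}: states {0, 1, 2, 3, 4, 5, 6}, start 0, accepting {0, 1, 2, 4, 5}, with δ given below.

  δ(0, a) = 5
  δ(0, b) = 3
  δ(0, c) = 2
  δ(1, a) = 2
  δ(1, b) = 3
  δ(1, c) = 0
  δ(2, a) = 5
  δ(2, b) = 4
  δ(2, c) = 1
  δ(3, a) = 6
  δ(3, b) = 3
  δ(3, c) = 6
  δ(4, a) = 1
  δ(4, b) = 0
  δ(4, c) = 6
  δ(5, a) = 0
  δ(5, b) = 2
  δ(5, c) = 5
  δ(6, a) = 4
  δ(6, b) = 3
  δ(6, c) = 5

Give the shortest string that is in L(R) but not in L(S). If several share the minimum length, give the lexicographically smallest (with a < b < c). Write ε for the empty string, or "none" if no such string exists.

The string ba is accepted by R but not by S.
No shorter string lies in the difference, and ba is the lexicographically first length-2 string in L(R) \ L(S).

ba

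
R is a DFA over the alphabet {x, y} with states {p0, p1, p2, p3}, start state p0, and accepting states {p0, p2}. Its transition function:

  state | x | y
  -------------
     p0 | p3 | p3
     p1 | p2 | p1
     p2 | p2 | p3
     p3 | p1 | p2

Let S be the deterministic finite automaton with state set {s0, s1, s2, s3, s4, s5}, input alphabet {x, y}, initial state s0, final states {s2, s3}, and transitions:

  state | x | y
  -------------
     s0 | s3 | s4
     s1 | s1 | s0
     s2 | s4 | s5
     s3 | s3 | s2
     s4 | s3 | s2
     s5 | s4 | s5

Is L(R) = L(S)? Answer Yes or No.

The empty string ε is accepted by R but rejected by S.
So L(R) ≠ L(S).

No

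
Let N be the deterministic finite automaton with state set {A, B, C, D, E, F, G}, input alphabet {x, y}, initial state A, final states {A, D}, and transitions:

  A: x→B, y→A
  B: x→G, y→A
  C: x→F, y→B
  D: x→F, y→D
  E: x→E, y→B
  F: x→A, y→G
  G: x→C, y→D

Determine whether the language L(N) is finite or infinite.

infinite

State A is reachable from the start and can reach an accepting state, and it lies on the cycle A → A.
Traversing that cycle any number of times yields accepted strings of unbounded length, so the language is infinite.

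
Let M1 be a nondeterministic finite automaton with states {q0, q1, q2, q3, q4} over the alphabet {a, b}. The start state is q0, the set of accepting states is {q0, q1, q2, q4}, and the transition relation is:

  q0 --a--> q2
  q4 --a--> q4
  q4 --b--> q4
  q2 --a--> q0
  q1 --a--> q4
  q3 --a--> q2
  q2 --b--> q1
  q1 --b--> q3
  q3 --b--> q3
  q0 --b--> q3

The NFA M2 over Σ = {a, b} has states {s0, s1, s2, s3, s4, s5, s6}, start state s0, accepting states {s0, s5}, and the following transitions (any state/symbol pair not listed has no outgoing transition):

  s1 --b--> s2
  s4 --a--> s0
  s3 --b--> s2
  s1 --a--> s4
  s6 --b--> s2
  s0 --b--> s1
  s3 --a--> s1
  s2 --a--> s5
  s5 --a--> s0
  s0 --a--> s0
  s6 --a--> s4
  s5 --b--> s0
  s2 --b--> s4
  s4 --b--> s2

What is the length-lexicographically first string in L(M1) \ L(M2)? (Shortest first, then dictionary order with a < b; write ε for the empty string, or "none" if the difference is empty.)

The string ab is accepted by M1 but not by M2.
No shorter string lies in the difference, and ab is the lexicographically first length-2 string in L(M1) \ L(M2).

ab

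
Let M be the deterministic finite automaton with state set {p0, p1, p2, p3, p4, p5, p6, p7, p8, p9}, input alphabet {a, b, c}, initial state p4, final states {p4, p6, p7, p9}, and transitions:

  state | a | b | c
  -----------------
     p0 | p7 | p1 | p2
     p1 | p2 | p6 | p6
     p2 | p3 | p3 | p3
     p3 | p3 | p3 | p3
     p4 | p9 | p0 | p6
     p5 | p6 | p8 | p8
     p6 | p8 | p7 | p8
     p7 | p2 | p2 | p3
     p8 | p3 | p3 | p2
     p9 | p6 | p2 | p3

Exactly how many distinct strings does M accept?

The useful subgraph on states {p0, p1, p4, p6, p7, p9} is acyclic, so L(M) is finite; the longest accepting path visits 5 useful states, giving maximum string length 4.
Counting accepting paths from p4 by length: 1 of length 0, 2 of length 1, 3 of length 2, 3 of length 3, 2 of length 4. Total 11.

11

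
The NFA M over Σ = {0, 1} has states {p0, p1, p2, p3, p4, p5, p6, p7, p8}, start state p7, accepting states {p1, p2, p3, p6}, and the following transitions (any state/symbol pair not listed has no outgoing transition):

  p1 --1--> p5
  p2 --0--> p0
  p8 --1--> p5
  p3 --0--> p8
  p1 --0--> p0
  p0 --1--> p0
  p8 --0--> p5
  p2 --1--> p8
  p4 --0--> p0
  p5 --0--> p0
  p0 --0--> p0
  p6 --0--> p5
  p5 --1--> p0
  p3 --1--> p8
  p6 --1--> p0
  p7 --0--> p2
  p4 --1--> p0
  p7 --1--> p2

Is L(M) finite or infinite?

The useful states (reachable from p7 and able to reach an accepting state) are {p2, p7}.
Restricted to these states the transition graph has no cycle, so every accepting path has bounded length and L is finite.

finite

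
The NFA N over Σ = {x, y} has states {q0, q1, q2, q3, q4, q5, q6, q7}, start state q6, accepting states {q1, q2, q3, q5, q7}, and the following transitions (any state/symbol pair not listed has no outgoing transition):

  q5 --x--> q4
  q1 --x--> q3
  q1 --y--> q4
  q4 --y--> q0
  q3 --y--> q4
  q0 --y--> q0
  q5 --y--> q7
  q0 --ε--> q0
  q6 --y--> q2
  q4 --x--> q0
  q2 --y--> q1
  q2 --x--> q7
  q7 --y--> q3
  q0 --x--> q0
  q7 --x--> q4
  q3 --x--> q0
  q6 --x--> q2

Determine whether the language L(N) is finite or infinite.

finite

The useful states (reachable from q6 and able to reach an accepting state) are {q1, q2, q3, q6, q7}.
Restricted to these states the transition graph has no cycle, so every accepting path has bounded length and L is finite.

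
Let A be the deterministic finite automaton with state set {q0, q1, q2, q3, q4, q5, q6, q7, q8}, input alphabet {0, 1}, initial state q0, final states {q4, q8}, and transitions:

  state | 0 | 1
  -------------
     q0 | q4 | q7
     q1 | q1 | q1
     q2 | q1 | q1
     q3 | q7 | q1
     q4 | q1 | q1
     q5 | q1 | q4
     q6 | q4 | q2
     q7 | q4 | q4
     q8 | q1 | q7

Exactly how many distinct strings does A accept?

3

The useful subgraph on states {q0, q4, q7} is acyclic, so L(A) is finite; the longest accepting path visits 3 useful states, giving maximum string length 2.
Counting accepting paths from q0 by length: 1 of length 1, 2 of length 2. Total 3.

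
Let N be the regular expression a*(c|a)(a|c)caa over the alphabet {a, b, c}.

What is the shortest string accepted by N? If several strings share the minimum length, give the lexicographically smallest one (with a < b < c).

aacaa

By inspection of the expression, no string of length less than 5 matches, and aacaa is the lexicographically first match of length 5.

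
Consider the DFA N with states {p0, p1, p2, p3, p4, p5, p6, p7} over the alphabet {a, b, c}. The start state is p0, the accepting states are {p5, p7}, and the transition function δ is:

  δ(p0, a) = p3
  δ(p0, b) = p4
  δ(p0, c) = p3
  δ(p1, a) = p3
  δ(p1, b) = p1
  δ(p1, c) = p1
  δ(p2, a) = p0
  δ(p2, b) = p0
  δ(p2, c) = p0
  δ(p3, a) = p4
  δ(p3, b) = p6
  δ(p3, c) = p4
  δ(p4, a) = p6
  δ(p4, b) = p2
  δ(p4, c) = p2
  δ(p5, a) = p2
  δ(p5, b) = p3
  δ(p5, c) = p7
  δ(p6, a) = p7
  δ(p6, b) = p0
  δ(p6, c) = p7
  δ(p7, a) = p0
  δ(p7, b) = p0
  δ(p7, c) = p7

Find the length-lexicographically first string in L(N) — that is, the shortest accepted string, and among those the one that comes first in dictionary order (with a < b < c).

A breadth-first search from p0 reaches an accepting state first via the path p0 → p3 → p6 → p7 on input aba.
No string of length < 3 is accepted (BFS exhausts all shorter strings without reaching an accepting state), and aba is the lexicographically least accepting string of length 3.

aba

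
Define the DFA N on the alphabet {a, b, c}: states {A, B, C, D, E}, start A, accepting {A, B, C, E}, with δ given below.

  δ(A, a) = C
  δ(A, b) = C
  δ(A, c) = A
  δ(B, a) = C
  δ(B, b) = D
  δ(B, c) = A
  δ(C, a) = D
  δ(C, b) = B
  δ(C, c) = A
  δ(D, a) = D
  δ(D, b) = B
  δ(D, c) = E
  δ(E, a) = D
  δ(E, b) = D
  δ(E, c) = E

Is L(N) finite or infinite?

State A is reachable from the start and can reach an accepting state, and it lies on the cycle A → A.
Traversing that cycle any number of times yields accepted strings of unbounded length, so the language is infinite.

infinite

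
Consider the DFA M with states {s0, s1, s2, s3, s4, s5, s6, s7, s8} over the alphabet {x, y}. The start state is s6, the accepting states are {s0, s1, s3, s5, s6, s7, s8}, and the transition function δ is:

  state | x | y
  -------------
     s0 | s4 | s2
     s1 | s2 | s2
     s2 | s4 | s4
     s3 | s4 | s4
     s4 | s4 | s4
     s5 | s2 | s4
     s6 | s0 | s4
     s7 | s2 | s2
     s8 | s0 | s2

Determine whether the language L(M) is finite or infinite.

The useful states (reachable from s6 and able to reach an accepting state) are {s0, s6}.
Restricted to these states the transition graph has no cycle, so every accepting path has bounded length and L is finite.

finite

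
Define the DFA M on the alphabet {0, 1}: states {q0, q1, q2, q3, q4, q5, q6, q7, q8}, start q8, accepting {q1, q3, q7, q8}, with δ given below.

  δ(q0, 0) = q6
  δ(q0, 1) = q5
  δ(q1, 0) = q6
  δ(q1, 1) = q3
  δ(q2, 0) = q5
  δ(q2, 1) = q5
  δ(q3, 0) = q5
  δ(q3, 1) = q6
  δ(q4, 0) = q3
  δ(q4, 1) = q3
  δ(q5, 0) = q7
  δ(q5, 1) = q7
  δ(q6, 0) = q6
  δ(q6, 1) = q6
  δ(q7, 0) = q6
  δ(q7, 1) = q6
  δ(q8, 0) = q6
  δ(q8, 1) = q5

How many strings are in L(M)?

The useful subgraph on states {q5, q7, q8} is acyclic, so L(M) is finite; the longest accepting path visits 3 useful states, giving maximum string length 2.
Counting accepting paths from q8 by length: 1 of length 0, 2 of length 2. Total 3.

3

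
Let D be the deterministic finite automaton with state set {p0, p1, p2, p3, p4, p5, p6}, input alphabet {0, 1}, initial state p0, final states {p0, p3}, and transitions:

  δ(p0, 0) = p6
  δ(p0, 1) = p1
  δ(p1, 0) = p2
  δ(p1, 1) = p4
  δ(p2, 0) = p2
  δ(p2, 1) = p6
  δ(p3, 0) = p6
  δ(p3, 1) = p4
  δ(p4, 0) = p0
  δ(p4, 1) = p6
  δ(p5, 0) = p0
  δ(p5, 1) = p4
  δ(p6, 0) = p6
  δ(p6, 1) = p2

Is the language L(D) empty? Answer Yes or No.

The empty string ε is accepted: the run p0 ends in the accepting state p0.
Since at least one string is accepted, L(D) is not empty.

No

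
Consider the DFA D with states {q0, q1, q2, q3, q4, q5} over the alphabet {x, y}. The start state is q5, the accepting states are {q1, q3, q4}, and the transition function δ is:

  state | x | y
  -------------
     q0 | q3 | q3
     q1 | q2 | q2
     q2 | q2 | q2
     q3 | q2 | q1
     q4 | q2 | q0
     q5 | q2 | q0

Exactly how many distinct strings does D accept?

4

The useful subgraph on states {q0, q1, q3, q5} is acyclic, so L(D) is finite; the longest accepting path visits 4 useful states, giving maximum string length 3.
Counting accepting paths from q5 by length: 2 of length 2, 2 of length 3. Total 4.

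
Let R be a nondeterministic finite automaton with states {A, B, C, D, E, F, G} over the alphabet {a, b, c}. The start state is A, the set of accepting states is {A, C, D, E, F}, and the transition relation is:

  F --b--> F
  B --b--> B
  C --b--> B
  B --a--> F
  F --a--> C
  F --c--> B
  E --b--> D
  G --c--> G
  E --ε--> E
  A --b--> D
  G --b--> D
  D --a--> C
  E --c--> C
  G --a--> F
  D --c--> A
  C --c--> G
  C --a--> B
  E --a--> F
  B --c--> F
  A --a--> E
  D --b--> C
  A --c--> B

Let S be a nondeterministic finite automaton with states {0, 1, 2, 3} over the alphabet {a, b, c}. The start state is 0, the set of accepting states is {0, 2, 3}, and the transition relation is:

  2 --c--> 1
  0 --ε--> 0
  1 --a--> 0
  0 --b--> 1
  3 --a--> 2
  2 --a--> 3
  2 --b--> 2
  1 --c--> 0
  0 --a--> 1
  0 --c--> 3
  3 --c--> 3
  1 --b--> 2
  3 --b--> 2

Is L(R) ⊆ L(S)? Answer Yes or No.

The string a is in L(R) but not in L(S).
So L(R) ⊄ L(S).

No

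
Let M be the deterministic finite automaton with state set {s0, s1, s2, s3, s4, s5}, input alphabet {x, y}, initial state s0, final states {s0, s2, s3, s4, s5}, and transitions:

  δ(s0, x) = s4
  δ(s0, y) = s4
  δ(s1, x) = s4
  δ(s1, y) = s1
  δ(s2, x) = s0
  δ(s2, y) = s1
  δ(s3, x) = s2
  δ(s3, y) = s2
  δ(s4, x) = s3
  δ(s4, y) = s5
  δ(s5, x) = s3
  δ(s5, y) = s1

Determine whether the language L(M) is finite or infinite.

infinite

State s0 is reachable from the start and can reach an accepting state, and it lies on the cycle s0 → s4 → s3 → s2 → s0.
Traversing that cycle any number of times yields accepted strings of unbounded length, so the language is infinite.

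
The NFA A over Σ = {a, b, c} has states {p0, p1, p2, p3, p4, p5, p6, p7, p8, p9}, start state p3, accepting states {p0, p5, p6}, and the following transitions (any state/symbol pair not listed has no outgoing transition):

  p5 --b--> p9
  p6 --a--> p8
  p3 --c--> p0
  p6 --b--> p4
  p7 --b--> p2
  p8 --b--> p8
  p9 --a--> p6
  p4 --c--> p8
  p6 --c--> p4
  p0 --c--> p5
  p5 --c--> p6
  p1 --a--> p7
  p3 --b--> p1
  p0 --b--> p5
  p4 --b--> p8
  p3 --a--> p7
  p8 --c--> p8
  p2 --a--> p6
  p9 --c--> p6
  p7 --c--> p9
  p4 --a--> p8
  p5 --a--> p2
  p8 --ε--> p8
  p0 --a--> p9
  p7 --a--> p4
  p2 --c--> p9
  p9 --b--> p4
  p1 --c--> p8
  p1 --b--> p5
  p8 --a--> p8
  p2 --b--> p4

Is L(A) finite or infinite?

The useful states (reachable from p3 and able to reach an accepting state) are {p0, p1, p2, p3, p5, p6, p7, p9}.
Restricted to these states the transition graph has no cycle, so every accepting path has bounded length and L is finite.

finite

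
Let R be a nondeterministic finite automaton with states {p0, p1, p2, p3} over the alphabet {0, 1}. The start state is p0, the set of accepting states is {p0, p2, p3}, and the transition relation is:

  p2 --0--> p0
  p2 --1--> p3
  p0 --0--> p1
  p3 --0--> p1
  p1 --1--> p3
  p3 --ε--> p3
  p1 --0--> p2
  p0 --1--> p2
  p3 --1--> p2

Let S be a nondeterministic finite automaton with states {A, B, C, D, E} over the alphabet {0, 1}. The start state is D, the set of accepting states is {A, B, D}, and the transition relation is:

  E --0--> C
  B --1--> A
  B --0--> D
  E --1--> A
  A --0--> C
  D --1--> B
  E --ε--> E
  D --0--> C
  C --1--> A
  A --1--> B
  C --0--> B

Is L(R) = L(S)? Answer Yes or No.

Yes

Exploring the product automaton R × S from the start pair (p0, D), following both machines on each input symbol, reaches 4 state pairs: (p0, D), (p1, C), (p2, B), (p3, A).
R accepts in {p0, p2, p3} and S accepts in {A, B, D}. In every reachable pair the two components are either both accepting — (p0, D), (p2, B), (p3, A) — or both non-accepting, so no string is accepted by exactly one of the machines: L(R) \ L(S) and L(S) \ L(R) are both empty.
Hence every string is accepted by R iff it is accepted by S, and the two languages coincide.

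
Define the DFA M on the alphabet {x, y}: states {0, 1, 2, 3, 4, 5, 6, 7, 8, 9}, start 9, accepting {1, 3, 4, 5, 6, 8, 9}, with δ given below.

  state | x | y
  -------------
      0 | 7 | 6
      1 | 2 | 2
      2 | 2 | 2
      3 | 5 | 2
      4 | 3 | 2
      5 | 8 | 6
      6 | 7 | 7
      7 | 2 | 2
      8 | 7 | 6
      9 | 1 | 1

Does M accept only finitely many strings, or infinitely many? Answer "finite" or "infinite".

finite

The useful states (reachable from 9 and able to reach an accepting state) are {1, 9}.
Restricted to these states the transition graph has no cycle, so every accepting path has bounded length and L is finite.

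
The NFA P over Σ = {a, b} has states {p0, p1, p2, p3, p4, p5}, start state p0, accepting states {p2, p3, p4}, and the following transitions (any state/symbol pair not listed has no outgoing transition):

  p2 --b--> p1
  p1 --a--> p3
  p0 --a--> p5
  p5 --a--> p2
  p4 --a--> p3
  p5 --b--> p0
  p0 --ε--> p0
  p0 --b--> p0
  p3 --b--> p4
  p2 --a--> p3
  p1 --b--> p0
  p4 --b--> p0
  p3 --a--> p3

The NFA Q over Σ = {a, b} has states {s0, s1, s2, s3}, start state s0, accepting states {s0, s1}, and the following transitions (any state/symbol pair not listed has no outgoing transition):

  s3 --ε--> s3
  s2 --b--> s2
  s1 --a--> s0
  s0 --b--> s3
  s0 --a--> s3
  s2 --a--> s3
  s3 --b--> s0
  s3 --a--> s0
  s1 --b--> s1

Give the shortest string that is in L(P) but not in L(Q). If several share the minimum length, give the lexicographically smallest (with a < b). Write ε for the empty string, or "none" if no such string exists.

The string aaa is accepted by P but not by Q.
No shorter string lies in the difference, and aaa is the lexicographically first length-3 string in L(P) \ L(Q).

aaa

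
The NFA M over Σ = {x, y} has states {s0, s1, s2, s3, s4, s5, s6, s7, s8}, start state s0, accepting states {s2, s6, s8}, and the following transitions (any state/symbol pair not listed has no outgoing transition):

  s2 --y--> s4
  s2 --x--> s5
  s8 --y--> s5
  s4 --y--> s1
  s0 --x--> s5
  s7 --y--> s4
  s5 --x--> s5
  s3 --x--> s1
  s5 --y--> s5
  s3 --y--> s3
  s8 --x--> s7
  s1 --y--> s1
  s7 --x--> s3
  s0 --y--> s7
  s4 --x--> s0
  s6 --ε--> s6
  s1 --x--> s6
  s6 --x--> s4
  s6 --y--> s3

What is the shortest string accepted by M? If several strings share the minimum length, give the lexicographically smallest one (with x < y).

yxxx

A breadth-first search from s0 reaches an accepting state first via the path s0 → s7 → s3 → s1 → s6 on input yxxx.
No string of length < 4 is accepted (BFS exhausts all shorter strings without reaching an accepting state), and yxxx is the lexicographically least accepting string of length 4.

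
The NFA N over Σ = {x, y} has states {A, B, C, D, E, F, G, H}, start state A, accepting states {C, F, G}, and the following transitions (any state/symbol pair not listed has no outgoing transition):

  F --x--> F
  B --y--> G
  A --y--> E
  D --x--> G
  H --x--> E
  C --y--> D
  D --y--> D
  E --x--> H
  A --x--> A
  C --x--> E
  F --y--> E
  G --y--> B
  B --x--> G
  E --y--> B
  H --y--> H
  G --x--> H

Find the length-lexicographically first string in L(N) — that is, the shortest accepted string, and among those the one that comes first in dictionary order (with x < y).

A breadth-first search from A reaches an accepting state first via the path A → E → B → G on input yyx.
No string of length < 3 is accepted (BFS exhausts all shorter strings without reaching an accepting state), and yyx is the lexicographically least accepting string of length 3.

yyx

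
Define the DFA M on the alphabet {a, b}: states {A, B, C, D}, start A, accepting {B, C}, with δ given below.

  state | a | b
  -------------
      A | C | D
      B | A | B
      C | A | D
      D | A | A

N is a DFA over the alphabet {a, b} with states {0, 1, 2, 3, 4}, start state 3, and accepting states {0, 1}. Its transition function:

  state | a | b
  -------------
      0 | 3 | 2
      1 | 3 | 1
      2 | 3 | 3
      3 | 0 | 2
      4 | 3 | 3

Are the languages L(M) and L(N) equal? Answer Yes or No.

Yes

Exploring the product automaton M × N from the start pair (A, 3), following both machines on each input symbol, reaches 3 state pairs: (A, 3), (C, 0), (D, 2).
M accepts in {B, C} and N accepts in {0, 1}. In every reachable pair the two components are either both accepting — (C, 0) — or both non-accepting, so no string is accepted by exactly one of the machines: L(M) \ L(N) and L(N) \ L(M) are both empty.
Hence every string is accepted by M iff it is accepted by N, and the two languages coincide.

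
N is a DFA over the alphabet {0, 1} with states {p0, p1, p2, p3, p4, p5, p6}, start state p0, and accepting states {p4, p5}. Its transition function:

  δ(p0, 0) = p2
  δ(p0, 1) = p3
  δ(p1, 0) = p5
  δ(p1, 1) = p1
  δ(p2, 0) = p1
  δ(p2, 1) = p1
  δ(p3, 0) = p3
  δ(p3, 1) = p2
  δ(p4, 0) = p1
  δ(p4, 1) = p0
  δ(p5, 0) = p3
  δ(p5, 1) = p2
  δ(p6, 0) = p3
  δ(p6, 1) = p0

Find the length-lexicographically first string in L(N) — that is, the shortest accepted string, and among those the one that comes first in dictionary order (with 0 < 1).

000

A breadth-first search from p0 reaches an accepting state first via the path p0 → p2 → p1 → p5 on input 000.
No string of length < 3 is accepted (BFS exhausts all shorter strings without reaching an accepting state), and 000 is the lexicographically least accepting string of length 3.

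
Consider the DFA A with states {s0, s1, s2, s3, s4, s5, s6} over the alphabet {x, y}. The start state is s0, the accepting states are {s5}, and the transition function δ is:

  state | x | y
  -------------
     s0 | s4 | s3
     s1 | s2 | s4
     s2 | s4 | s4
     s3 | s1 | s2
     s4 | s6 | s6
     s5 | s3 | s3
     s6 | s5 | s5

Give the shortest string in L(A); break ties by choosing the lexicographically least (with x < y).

A breadth-first search from s0 reaches an accepting state first via the path s0 → s4 → s6 → s5 on input xxx.
No string of length < 3 is accepted (BFS exhausts all shorter strings without reaching an accepting state), and xxx is the lexicographically least accepting string of length 3.

xxx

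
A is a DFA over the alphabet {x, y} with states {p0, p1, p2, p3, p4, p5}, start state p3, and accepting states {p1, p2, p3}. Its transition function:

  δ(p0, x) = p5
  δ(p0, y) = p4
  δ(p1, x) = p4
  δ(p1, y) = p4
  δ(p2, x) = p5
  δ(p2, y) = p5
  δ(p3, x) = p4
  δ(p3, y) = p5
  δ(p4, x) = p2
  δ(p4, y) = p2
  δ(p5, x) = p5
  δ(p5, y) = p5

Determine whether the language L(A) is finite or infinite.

The useful states (reachable from p3 and able to reach an accepting state) are {p2, p3, p4}.
Restricted to these states the transition graph has no cycle, so every accepting path has bounded length and L is finite.

finite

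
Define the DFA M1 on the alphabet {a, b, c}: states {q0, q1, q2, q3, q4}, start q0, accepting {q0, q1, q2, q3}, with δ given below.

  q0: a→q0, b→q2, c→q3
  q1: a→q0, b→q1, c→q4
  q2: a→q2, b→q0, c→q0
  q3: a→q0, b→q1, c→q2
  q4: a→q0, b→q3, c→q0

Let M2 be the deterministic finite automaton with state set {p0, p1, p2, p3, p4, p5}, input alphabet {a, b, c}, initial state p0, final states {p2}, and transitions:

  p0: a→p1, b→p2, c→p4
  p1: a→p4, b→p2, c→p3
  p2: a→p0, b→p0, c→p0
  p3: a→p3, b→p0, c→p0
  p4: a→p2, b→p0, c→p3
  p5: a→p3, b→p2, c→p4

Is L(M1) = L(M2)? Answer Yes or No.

The empty string ε is accepted by M1 but rejected by M2.
So L(M1) ≠ L(M2).

No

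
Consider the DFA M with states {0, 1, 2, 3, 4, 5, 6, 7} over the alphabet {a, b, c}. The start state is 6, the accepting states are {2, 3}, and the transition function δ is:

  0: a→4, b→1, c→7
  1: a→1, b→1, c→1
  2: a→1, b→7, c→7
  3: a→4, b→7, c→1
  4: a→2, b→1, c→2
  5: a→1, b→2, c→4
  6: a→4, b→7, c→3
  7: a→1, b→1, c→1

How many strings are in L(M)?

5

The useful subgraph on states {2, 3, 4, 6} is acyclic, so L(M) is finite; the longest accepting path visits 4 useful states, giving maximum string length 3.
Counting accepting paths from 6 by length: 1 of length 1, 2 of length 2, 2 of length 3. Total 5.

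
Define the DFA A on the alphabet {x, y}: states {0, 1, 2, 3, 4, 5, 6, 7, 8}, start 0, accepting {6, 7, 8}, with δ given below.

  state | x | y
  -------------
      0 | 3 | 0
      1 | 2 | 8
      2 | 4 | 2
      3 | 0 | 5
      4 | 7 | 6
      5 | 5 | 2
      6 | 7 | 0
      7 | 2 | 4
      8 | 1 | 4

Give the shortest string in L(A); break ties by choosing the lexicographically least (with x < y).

A breadth-first search from 0 reaches an accepting state first via the path 0 → 3 → 5 → 2 → 4 → 7 on input xyyxx.
No string of length < 5 is accepted (BFS exhausts all shorter strings without reaching an accepting state), and xyyxx is the lexicographically least accepting string of length 5.

xyyxx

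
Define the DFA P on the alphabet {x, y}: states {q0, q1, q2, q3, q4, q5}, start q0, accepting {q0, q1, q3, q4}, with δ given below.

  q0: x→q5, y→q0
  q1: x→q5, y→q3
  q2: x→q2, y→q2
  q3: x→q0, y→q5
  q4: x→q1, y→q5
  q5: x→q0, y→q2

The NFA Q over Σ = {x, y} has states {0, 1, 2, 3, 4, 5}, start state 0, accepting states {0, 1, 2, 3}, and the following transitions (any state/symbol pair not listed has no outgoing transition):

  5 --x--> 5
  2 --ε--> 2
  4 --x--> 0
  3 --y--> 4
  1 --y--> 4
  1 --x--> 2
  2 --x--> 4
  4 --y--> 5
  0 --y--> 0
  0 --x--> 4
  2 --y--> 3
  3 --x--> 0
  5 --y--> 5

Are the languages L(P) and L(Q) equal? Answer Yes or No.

Exploring the product automaton P × Q from the start pair (q0, 0), following both machines on each input symbol, reaches 3 state pairs: (q0, 0), (q5, 4), (q2, 5).
P accepts in {q0, q1, q3, q4} and Q accepts in {0, 1, 2, 3}. In every reachable pair the two components are either both accepting — (q0, 0) — or both non-accepting, so no string is accepted by exactly one of the machines: L(P) \ L(Q) and L(Q) \ L(P) are both empty.
Hence every string is accepted by P iff it is accepted by Q, and the two languages coincide.

Yes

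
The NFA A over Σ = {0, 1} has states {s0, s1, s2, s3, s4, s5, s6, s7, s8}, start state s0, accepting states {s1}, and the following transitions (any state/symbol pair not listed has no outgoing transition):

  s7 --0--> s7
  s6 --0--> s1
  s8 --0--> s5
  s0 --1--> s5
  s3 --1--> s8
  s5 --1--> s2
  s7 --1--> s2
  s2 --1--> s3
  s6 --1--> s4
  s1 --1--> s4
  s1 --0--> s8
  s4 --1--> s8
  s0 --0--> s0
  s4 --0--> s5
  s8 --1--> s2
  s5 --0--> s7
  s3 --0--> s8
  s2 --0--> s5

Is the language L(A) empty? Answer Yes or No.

The states reachable from the start state are {s0, s2, s3, s5, s7, s8}.
None of the accepting states {s1} is reachable, so no string is accepted and L(A) = ∅.

Yes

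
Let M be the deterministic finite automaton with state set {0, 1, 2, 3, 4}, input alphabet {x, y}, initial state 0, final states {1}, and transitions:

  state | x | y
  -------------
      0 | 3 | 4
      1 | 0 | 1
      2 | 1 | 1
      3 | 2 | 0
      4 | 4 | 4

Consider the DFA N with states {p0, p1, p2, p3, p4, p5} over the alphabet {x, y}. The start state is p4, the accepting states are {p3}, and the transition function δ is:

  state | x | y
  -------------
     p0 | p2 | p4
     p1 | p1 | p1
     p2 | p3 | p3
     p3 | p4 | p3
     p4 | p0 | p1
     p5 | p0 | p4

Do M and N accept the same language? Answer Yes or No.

Exploring the product automaton M × N from the start pair (0, p4), following both machines on each input symbol, reaches 5 state pairs: (0, p4), (3, p0), (4, p1), (2, p2), (1, p3).
M accepts in {1} and N accepts in {p3}. In every reachable pair the two components are either both accepting — (1, p3) — or both non-accepting, so no string is accepted by exactly one of the machines: L(M) \ L(N) and L(N) \ L(M) are both empty.
Hence every string is accepted by M iff it is accepted by N, and the two languages coincide.

Yes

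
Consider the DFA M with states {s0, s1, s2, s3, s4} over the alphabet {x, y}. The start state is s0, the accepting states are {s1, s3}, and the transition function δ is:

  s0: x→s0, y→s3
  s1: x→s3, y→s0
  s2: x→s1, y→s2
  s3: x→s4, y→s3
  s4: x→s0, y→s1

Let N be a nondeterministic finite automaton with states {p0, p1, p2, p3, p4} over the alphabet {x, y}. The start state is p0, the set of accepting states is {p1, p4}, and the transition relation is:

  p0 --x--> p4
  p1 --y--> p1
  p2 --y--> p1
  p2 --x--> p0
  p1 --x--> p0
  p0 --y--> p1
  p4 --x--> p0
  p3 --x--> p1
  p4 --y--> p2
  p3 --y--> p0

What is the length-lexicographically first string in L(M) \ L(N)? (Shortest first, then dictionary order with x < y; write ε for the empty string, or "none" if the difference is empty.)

xy

The string xy is accepted by M but not by N.
No shorter string lies in the difference, and xy is the lexicographically first length-2 string in L(M) \ L(N).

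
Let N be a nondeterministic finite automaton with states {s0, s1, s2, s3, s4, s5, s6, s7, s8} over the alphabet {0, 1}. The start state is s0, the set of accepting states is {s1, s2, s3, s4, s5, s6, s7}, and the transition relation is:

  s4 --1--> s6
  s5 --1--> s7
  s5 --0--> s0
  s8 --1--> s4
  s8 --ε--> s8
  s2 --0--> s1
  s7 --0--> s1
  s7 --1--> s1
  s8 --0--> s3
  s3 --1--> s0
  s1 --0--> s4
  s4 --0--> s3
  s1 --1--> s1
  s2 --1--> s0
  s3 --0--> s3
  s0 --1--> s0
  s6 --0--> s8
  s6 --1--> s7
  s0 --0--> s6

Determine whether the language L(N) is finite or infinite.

State s0 is reachable from the start and can reach an accepting state, and it lies on the cycle s0 → s0.
Traversing that cycle any number of times yields accepted strings of unbounded length, so the language is infinite.

infinite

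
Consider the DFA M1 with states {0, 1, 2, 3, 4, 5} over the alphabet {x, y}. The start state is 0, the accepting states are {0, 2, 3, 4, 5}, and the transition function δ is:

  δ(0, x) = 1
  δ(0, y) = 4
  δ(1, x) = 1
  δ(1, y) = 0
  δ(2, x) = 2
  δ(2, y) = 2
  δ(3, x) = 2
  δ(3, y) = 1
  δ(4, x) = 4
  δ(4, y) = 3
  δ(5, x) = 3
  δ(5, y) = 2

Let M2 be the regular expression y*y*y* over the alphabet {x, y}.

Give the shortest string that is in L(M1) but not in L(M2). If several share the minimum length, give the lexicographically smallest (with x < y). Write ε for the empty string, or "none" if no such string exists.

xy

The string xy is accepted by M1 but not by M2.
No shorter string lies in the difference, and xy is the lexicographically first length-2 string in L(M1) \ L(M2).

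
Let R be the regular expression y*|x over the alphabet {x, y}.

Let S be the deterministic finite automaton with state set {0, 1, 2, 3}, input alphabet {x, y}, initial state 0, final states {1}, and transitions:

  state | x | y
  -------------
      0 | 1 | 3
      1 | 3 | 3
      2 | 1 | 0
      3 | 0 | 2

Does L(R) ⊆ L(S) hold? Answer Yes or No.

The empty string ε is in L(R) but not in L(S).
So L(R) ⊄ L(S).

No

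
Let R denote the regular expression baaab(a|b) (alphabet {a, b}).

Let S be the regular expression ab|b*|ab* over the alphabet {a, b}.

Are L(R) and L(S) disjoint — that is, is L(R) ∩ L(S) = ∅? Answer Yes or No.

Converting the expression R to a DFA (subset construction, then merging equivalent states) gives the minimal DFA with states {r0, r1, r2, r3, r4, r5, r6, r7}, start state r0, accepting states {r7} and transitions r0: a→r1, b→r2; r1: a→r1, b→r1; r2: a→r3, b→r1; r3: a→r4, b→r1; r4: a→r5, b→r1; r5: a→r1, b→r6; r6: a→r7, b→r7; r7: a→r1, b→r1.
Converting the expression S to a DFA (subset construction, then merging equivalent states) gives the minimal DFA with states {s0, s1, s2}, start state s0, accepting states {s0, s1} and transitions s0: a→s1, b→s1; s1: a→s2, b→s1; s2: a→s2, b→s2.
Exploring the product automaton R × S from the start pair (r0, s0), following both machines on each input symbol, reaches 9 state pairs: (r0, s0), (r1, s1), (r2, s1), (r1, s2), (r3, s2), (r4, s2), (r5, s2), (r6, s2), (r7, s2).
R accepts in {r7} and S accepts in {s0, s1}; no reachable pair has both components accepting, so no string drives both machines to acceptance simultaneously and L(R) ∩ L(S) = ∅.
So no string is accepted by both, and the intersection is empty.

Yes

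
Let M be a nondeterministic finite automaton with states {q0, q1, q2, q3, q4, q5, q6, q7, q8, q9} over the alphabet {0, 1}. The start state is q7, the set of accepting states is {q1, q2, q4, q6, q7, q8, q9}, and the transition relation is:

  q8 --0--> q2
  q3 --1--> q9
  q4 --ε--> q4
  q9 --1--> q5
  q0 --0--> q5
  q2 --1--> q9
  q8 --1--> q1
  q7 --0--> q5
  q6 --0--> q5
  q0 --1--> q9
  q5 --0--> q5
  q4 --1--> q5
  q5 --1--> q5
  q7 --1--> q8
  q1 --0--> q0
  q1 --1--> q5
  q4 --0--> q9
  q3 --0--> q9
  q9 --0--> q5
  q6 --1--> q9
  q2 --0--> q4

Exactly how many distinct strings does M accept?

8

The useful subgraph on states {q0, q1, q2, q4, q7, q8, q9} is acyclic, so L(M) is finite; the longest accepting path visits 5 useful states, giving maximum string length 4.
Counting accepting paths from q7 by length: 1 of length 0, 1 of length 1, 2 of length 2, 2 of length 3, 2 of length 4. Total 8.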